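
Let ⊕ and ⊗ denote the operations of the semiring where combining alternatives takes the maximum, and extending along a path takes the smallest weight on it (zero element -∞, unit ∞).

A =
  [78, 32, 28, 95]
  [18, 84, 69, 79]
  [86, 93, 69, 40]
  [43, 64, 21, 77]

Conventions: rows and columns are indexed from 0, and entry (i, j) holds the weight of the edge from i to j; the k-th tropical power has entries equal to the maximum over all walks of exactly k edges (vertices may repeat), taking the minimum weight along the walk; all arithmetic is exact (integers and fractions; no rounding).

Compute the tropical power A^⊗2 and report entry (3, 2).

A^⊗2:
  [78, 64, 32, 78]
  [69, 84, 69, 79]
  [78, 84, 69, 86]
  [43, 64, 64, 77]
Key observation: the optimum is the walk 3->1->2, with weight 64 min 69 = 64.
Optimal value attained by: walk 3->1->2.
Answer: (A^⊗2)[3][2] = 64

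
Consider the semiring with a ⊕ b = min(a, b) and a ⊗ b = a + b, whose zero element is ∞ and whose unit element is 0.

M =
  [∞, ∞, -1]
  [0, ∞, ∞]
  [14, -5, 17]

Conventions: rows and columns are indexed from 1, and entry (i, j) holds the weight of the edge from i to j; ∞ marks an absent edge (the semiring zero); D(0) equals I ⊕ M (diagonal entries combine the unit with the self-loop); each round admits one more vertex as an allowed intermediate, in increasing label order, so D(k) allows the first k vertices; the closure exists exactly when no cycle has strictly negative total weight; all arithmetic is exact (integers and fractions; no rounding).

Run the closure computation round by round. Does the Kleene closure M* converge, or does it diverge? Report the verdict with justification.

D(0):
  [0, ∞, -1]
  [0, 0, ∞]
  [14, -5, 0]
D(1):
  [0, ∞, -1]
  [0, 0, -1]
  [14, -5, 0]
Detection: at round 2, diagonal entry (3, 3) turns strictly negative.
Key observation: the cycle 3->2->1->3 has total weight (-5) + 0 + (-1), which is strictly negative.
Answer: DIVERGES — negative cycle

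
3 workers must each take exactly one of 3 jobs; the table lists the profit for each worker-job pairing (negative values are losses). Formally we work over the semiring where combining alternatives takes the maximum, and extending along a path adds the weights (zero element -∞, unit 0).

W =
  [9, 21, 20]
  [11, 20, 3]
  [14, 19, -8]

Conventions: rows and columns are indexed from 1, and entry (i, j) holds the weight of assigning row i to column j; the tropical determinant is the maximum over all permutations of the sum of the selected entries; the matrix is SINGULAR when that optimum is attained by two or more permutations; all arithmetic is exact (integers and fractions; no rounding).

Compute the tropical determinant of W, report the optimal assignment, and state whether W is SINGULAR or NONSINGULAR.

σ = (1, 2, 3): 9 + 20 + (-8) = 21
σ = (1, 3, 2): 9 + 3 + 19 = 31
σ = (2, 1, 3): 21 + 11 + (-8) = 24
σ = (2, 3, 1): 21 + 3 + 14 = 38
σ = (3, 1, 2): 20 + 11 + 19 = 50
σ = (3, 2, 1): 20 + 20 + 14 = 54
Optimal value attained by: σ = (3, 2, 1).
Answer: det⊕(W) = 54; verdict: NONSINGULAR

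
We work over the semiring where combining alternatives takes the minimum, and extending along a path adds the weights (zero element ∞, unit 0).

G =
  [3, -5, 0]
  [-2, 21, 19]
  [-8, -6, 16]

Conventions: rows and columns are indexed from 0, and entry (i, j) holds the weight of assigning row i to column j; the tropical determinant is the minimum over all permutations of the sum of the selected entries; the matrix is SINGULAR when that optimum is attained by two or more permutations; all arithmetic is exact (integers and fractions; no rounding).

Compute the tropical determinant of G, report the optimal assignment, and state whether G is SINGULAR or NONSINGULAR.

σ = (0, 1, 2): 3 + 21 + 16 = 40
σ = (0, 2, 1): 3 + 19 + (-6) = 16
σ = (1, 0, 2): (-5) + (-2) + 16 = 9
σ = (1, 2, 0): (-5) + 19 + (-8) = 6
σ = (2, 0, 1): 0 + (-2) + (-6) = -8
σ = (2, 1, 0): 0 + 21 + (-8) = 13
Optimal value attained by: σ = (2, 0, 1).
Answer: det⊕(G) = -8; verdict: NONSINGULAR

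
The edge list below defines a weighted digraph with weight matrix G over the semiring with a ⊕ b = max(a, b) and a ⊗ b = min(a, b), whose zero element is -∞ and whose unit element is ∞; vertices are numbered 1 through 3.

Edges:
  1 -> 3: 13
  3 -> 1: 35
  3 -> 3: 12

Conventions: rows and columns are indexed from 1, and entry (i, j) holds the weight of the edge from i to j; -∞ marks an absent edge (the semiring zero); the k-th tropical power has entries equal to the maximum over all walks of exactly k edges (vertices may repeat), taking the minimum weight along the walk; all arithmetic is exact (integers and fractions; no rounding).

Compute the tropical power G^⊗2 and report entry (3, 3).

G^⊗2:
  [13, -∞, 12]
  [-∞, -∞, -∞]
  [12, -∞, 13]
Key observation: the optimum is the walk 3->1->3, with weight 35 min 13 = 13.
Optimal value attained by: walk 3->1->3.
Answer: (G^⊗2)[3][3] = 13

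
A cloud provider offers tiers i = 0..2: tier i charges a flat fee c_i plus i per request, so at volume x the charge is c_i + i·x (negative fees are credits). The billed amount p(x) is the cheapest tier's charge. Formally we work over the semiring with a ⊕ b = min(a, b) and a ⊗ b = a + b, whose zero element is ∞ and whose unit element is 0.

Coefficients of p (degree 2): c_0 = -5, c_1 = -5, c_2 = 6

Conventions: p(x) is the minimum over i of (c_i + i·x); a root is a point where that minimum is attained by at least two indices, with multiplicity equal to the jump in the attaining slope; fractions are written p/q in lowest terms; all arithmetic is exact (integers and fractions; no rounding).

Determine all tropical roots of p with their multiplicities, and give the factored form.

hull edge (i=0, c=-5) to (i=1, c=-5): slope 0, span 1
hull edge (i=1, c=-5) to (i=2, c=6): slope 11, span 1
Factored form: p(x) = 6 ⊗ (x ⊕ (-11)) ⊗ (x ⊕ 0)
Answer: roots = -11 (mult 1), 0 (mult 1)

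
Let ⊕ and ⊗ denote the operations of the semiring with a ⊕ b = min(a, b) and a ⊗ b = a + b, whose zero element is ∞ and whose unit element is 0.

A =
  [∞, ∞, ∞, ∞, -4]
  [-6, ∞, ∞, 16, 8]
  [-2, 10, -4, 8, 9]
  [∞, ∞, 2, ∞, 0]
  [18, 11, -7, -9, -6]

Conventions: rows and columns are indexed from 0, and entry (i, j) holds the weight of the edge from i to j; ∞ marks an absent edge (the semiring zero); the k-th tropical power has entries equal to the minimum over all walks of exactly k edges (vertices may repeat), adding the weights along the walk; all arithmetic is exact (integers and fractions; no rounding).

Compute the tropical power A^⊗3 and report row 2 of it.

A^⊗2:
  [14, 7, -11, -13, -10]
  [26, 19, 1, -1, -10]
  [-6, 6, -8, 0, -6]
  [0, 11, -7, -9, -6]
  [-9, 3, -13, -15, -12]
A^⊗3:
  [-13, -1, -17, -19, -16]
  [-1, 1, -17, -19, -16]
  [-10, 2, -13, -15, -12]
  [-9, 3, -13, -15, -12]
  [-15, -3, -19, -21, -18]
Answer: row 2 of A^⊗3 = [-10, 2, -13, -15, -12]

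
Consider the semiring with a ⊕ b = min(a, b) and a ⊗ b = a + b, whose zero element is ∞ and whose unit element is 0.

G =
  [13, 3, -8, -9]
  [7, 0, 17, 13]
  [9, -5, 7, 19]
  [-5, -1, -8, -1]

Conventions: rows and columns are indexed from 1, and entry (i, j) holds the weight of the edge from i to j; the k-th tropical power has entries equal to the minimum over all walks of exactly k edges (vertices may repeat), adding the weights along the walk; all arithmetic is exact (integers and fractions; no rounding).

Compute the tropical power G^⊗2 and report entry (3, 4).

G^⊗2:
  [-14, -13, -17, -10]
  [7, 0, -1, -2]
  [2, -5, 1, 0]
  [-6, -13, -13, -14]
Key observation: the optimum is the walk 3->1->4, with weight 9 + (-9) = 0.
Optimal value attained by: walk 3->1->4.
Answer: (G^⊗2)[3][4] = 0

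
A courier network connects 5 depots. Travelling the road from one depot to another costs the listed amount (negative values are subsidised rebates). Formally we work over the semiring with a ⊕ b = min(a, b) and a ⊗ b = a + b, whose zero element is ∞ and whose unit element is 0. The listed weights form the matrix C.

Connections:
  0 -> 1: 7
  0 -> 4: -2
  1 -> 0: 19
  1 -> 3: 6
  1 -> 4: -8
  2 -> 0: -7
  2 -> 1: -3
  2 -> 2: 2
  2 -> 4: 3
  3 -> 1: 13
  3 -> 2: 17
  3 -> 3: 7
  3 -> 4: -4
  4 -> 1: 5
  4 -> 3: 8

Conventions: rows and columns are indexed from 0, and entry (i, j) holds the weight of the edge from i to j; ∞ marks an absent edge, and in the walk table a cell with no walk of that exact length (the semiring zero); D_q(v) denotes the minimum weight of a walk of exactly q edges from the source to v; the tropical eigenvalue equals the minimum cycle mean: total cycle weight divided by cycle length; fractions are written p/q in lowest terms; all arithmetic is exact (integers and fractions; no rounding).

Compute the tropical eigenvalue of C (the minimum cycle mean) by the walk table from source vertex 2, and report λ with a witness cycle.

q=0: [∞, ∞, 0, ∞, ∞]
q=1: [-7, -3, 2, ∞, 3]
q=2: [-5, -1, 4, 3, -11]
q=3: [-3, -6, 6, -3, -9]
q=4: [-1, -4, 8, -1, -14]
q=5: [1, -9, 10, -6, -12]
Optimal cycle mean attained by: cycle 1->4->1, total (-8) + 5, length 2.
Answer: λ = -3/2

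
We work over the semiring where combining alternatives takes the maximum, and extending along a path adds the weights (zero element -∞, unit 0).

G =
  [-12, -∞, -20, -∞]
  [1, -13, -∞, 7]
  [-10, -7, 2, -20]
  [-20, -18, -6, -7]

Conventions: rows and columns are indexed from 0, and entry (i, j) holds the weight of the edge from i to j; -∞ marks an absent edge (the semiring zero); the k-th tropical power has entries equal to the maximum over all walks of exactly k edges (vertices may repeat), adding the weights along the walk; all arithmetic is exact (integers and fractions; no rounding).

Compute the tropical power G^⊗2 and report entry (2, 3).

G^⊗2:
  [-24, -27, -18, -40]
  [-11, -11, 1, 0]
  [-6, -5, 4, 0]
  [-16, -13, -4, -11]
Key observation: the optimum is the walk 2->1->3, with weight (-7) + 7 = 0.
Optimal value attained by: walk 2->1->3.
Answer: (G^⊗2)[2][3] = 0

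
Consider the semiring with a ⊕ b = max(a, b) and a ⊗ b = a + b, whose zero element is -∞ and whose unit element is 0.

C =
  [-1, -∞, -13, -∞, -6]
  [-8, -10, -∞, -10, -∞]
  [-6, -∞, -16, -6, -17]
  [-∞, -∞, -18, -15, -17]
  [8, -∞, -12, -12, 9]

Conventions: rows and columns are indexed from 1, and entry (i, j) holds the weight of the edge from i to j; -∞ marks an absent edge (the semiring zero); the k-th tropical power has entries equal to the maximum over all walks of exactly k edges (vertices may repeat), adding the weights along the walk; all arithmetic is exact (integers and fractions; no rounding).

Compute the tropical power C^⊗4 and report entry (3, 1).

C^⊗2:
  [2, -∞, -14, -18, 3]
  [-9, -20, -21, -20, -14]
  [-7, -∞, -19, -21, -8]
  [-9, -∞, -29, -24, -8]
  [17, -∞, -3, -3, 18]
C^⊗3:
  [11, -∞, -9, -9, 12]
  [-6, -30, -22, -26, -5]
  [0, -∞, -20, -20, 1]
  [0, -∞, -20, -20, 1]
  [26, -∞, 6, 6, 27]
C^⊗4:
  [20, -∞, 0, 0, 21]
  [3, -40, -17, -17, 4]
  [9, -∞, -11, -11, 10]
  [9, -∞, -11, -11, 10]
  [35, -∞, 15, 15, 36]
Key observation: the optimum is the walk 3->5->5->5->1, with weight (-17) + 9 + 9 + 8 = 9.
Optimal value attained by: walk 3->5->5->5->1.
Answer: (C^⊗4)[3][1] = 9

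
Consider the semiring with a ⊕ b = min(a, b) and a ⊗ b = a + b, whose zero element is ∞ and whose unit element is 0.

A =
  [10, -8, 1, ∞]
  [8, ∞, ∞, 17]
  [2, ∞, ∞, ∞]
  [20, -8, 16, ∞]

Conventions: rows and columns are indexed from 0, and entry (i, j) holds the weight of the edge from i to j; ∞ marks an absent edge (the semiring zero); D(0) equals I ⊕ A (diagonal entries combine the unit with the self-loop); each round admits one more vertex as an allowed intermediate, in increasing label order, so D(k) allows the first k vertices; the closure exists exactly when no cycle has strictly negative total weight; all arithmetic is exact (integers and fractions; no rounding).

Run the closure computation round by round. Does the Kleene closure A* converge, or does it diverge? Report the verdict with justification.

D(0):
  [0, -8, 1, ∞]
  [8, 0, ∞, 17]
  [2, ∞, 0, ∞]
  [20, -8, 16, 0]
D(1):
  [0, -8, 1, ∞]
  [8, 0, 9, 17]
  [2, -6, 0, ∞]
  [20, -8, 16, 0]
D(2):
  [0, -8, 1, 9]
  [8, 0, 9, 17]
  [2, -6, 0, 11]
  [0, -8, 1, 0]
D(3):
  [0, -8, 1, 9]
  [8, 0, 9, 17]
  [2, -6, 0, 11]
  [0, -8, 1, 0]
D(4):
  [0, -8, 1, 9]
  [8, 0, 9, 17]
  [2, -6, 0, 11]
  [0, -8, 1, 0]
Key observation: every diagonal entry stays at the unit through all rounds, so no improving cycle exists.
Answer: CONVERGES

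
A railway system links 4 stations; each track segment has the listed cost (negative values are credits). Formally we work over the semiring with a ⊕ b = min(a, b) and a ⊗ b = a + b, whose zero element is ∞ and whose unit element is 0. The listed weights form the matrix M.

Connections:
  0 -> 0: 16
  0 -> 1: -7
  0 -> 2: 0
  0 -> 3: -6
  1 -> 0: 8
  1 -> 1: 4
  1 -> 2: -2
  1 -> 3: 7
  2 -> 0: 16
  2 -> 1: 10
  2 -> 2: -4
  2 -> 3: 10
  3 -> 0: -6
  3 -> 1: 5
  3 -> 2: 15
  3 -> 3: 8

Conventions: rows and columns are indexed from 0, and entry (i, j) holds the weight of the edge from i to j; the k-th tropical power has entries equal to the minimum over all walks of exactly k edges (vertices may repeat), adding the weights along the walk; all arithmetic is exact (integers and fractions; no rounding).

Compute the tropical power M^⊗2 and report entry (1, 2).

M^⊗2:
  [-12, -3, -9, 0]
  [1, 1, -6, 2]
  [4, 6, -8, 6]
  [2, -13, -6, -12]
Key observation: the optimum is the walk 1->2->2, with weight (-2) + (-4) = -6.
Optimal value attained by: walk 1->2->2.
Answer: (M^⊗2)[1][2] = -6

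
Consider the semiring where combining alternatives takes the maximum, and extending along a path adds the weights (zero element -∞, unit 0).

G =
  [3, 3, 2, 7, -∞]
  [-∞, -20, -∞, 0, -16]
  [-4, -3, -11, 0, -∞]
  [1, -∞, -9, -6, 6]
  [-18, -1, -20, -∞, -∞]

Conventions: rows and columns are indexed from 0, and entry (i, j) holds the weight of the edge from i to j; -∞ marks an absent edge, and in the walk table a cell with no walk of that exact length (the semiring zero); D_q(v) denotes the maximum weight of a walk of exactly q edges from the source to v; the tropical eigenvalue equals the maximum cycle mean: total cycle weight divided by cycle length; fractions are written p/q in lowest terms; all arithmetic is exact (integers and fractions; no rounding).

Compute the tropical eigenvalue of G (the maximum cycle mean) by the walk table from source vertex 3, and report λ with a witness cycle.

q=0: [-∞, -∞, -∞, 0, -∞]
q=1: [1, -∞, -9, -6, 6]
q=2: [4, 5, 3, 8, 0]
q=3: [9, 7, 6, 11, 14]
q=4: [12, 13, 11, 16, 17]
q=5: [17, 16, 14, 19, 22]
Optimal cycle mean attained by: cycle 0->3->0, total 7 + 1, length 2.
Answer: λ = 4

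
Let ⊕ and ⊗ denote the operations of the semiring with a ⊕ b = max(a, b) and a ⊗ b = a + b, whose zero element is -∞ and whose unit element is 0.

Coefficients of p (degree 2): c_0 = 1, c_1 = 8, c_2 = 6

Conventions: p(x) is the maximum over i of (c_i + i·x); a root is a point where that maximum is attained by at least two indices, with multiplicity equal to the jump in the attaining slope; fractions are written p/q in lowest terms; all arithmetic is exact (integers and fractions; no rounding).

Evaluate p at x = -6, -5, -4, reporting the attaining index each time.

p(-6) = max(1+0·(-6)=1, 8+1·(-6)=2, 6+2·(-6)=-6) = 2 (attained by i=1)
p(-5) = max(1+0·(-5)=1, 8+1·(-5)=3, 6+2·(-5)=-4) = 3 (attained by i=1)
p(-4) = max(1+0·(-4)=1, 8+1·(-4)=4, 6+2·(-4)=-2) = 4 (attained by i=1)
Answer: p(-6) = 2; p(-5) = 3; p(-4) = 4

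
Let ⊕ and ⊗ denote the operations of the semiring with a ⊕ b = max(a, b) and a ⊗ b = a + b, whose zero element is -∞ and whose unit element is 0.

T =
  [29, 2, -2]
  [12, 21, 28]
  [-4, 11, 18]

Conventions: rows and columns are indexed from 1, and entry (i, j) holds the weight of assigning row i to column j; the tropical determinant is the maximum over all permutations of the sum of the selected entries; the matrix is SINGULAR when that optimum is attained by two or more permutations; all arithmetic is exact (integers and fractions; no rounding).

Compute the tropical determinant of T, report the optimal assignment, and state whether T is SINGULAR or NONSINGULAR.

σ = (1, 2, 3): 29 + 21 + 18 = 68
σ = (1, 3, 2): 29 + 28 + 11 = 68
σ = (2, 1, 3): 2 + 12 + 18 = 32
σ = (2, 3, 1): 2 + 28 + (-4) = 26
σ = (3, 1, 2): (-2) + 12 + 11 = 21
σ = (3, 2, 1): (-2) + 21 + (-4) = 15
Optimal value attained by: σ = (1, 2, 3).
Answer: det⊕(T) = 68; verdict: SINGULAR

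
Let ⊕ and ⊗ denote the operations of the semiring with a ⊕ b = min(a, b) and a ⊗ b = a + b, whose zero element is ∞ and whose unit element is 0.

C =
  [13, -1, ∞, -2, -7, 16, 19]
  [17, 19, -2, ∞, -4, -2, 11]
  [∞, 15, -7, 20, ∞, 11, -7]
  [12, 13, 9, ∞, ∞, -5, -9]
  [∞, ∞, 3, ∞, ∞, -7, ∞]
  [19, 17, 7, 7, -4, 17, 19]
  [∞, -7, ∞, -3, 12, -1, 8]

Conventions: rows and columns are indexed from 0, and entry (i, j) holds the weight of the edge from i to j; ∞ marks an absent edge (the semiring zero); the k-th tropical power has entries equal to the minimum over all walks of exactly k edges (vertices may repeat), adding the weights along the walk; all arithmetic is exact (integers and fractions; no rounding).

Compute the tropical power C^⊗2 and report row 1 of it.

C^⊗2:
  [10, 11, -4, 11, -5, -14, -11]
  [17, 4, -9, 5, -6, -11, -9]
  [30, -14, -14, -10, 5, -8, -14]
  [14, -16, 2, -12, -9, -10, -1]
  [12, 10, -4, 0, -11, 10, -4]
  [19, 12, -1, 16, 12, -11, -2]
  [9, 1, -9, 5, -11, -9, -12]
Answer: row 1 of C^⊗2 = [17, 4, -9, 5, -6, -11, -9]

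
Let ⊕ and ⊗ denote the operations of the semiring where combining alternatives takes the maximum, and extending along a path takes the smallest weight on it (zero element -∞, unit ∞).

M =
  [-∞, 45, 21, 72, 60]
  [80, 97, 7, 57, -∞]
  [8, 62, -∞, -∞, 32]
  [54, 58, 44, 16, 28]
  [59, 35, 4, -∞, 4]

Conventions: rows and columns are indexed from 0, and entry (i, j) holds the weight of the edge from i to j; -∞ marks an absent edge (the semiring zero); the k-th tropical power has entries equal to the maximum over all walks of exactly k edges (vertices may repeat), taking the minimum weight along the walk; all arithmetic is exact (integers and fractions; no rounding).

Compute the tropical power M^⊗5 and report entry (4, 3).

M^⊗2:
  [59, 58, 44, 45, 28]
  [80, 97, 44, 72, 60]
  [62, 62, 8, 57, 8]
  [58, 58, 21, 57, 54]
  [35, 45, 21, 59, 59]
M^⊗3:
  [58, 58, 44, 59, 59]
  [80, 97, 44, 72, 60]
  [62, 62, 44, 62, 60]
  [58, 58, 44, 58, 58]
  [59, 58, 44, 45, 35]
M^⊗4:
  [59, 58, 44, 58, 58]
  [80, 97, 44, 72, 60]
  [62, 62, 44, 62, 60]
  [58, 58, 44, 58, 58]
  [58, 58, 44, 59, 59]
M^⊗5:
  [58, 58, 44, 59, 59]
  [80, 97, 44, 72, 60]
  [62, 62, 44, 62, 60]
  [58, 58, 44, 58, 58]
  [59, 58, 44, 58, 58]
Key observation: the optimum is the walk 4->0->3->1->0->3, with weight 59 min 72 min 58 min 80 min 72 = 58.
Optimal value attained by: walk 4->0->3->1->0->3.
Answer: (M^⊗5)[4][3] = 58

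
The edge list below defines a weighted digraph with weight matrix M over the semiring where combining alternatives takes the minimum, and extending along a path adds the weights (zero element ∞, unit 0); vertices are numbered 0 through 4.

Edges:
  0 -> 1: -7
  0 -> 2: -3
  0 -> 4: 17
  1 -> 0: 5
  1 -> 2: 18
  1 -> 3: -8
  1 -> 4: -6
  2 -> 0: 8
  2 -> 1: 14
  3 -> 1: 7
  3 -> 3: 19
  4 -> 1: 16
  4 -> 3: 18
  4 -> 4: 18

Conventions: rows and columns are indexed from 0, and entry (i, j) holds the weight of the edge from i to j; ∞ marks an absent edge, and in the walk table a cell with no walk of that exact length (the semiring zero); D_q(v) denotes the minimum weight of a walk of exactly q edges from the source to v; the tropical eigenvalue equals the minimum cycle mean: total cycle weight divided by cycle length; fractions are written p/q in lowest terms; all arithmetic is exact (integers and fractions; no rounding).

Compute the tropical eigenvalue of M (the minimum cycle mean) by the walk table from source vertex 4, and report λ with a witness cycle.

q=0: [∞, ∞, ∞, ∞, 0]
q=1: [∞, 16, ∞, 18, 18]
q=2: [21, 25, 34, 8, 10]
q=3: [30, 14, 18, 17, 19]
q=4: [19, 23, 27, 6, 8]
q=5: [28, 12, 16, 15, 17]
Optimal cycle mean attained by: cycle 0->1->0, total (-7) + 5, length 2.
Answer: λ = -1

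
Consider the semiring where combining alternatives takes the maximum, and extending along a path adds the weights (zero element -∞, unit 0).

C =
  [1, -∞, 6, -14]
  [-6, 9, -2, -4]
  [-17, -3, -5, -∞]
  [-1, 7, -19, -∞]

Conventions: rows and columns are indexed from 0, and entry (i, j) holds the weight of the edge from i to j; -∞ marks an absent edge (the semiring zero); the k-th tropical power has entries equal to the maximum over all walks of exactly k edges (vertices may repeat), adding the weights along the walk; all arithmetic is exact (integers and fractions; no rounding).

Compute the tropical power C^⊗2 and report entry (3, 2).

C^⊗2:
  [2, 3, 7, -13]
  [3, 18, 7, 5]
  [-9, 6, -5, -7]
  [1, 16, 5, 3]
Key observation: the optimum is the walk 3->0->2, with weight (-1) + 6 = 5.
Optimal value attained by: walk 3->0->2.
Answer: (C^⊗2)[3][2] = 5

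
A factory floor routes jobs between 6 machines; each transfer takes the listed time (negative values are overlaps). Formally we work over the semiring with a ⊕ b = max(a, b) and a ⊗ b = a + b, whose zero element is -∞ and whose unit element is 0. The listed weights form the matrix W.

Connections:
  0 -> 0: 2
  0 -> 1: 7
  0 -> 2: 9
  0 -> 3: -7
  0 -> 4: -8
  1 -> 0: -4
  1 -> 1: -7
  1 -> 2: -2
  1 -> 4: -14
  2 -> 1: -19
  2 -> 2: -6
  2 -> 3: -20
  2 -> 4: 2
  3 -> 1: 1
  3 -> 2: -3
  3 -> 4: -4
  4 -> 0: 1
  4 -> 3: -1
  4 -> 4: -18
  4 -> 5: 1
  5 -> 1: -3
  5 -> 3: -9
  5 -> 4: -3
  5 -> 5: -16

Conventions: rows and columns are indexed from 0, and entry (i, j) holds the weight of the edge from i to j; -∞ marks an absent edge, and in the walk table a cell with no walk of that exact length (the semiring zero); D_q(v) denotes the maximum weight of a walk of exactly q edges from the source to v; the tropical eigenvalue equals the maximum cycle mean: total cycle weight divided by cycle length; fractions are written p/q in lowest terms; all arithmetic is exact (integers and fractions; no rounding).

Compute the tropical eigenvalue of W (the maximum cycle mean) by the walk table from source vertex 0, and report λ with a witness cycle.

q=0: [0, -∞, -∞, -∞, -∞, -∞]
q=1: [2, 7, 9, -7, -8, -∞]
q=2: [4, 9, 11, -5, 11, -7]
q=3: [12, 11, 13, 10, 13, 12]
q=4: [14, 19, 21, 12, 15, 14]
q=5: [16, 21, 23, 14, 23, 16]
q=6: [24, 23, 25, 22, 25, 24]
Optimal cycle mean attained by: cycle 0->2->4->0, total 9 + 2 + 1, length 3.
Answer: λ = 4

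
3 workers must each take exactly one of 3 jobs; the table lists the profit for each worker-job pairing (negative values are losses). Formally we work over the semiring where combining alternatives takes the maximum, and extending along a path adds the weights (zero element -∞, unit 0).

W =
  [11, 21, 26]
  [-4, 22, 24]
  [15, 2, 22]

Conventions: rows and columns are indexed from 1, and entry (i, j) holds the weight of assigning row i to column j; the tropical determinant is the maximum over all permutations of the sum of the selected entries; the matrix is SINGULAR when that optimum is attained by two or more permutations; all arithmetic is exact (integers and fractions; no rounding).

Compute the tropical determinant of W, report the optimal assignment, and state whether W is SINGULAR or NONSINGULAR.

σ = (1, 2, 3): 11 + 22 + 22 = 55
σ = (1, 3, 2): 11 + 24 + 2 = 37
σ = (2, 1, 3): 21 + (-4) + 22 = 39
σ = (2, 3, 1): 21 + 24 + 15 = 60
σ = (3, 1, 2): 26 + (-4) + 2 = 24
σ = (3, 2, 1): 26 + 22 + 15 = 63
Optimal value attained by: σ = (3, 2, 1).
Answer: det⊕(W) = 63; verdict: NONSINGULAR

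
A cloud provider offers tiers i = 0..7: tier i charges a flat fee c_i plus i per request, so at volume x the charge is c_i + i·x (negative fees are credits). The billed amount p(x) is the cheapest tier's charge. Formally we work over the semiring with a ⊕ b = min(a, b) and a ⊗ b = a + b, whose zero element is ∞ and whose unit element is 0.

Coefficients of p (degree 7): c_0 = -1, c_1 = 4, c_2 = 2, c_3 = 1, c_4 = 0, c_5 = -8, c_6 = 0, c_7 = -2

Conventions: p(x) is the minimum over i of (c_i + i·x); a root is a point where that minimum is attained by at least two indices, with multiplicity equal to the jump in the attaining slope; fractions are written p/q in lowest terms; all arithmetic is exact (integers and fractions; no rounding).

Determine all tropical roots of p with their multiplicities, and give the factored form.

hull edge (i=0, c=-1) to (i=5, c=-8): slope -7/5, span 5
hull edge (i=5, c=-8) to (i=7, c=-2): slope 3, span 2
Factored form: p(x) = -2 ⊗ (x ⊕ (-3)) ⊗ (x ⊕ (-3)) ⊗ (x ⊕ 7/5) ⊗ (x ⊕ 7/5) ⊗ (x ⊕ 7/5) ⊗ (x ⊕ 7/5) ⊗ (x ⊕ 7/5)
Answer: roots = -3 (mult 2), 7/5 (mult 5)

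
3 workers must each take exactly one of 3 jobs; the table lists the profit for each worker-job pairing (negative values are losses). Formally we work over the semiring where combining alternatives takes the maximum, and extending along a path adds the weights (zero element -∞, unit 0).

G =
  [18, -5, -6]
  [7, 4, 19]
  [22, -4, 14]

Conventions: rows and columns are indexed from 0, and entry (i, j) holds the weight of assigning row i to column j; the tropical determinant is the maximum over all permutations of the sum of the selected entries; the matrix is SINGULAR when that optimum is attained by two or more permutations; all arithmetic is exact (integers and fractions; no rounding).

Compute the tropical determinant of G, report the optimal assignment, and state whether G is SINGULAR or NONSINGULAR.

σ = (0, 1, 2): 18 + 4 + 14 = 36
σ = (0, 2, 1): 18 + 19 + (-4) = 33
σ = (1, 0, 2): (-5) + 7 + 14 = 16
σ = (1, 2, 0): (-5) + 19 + 22 = 36
σ = (2, 0, 1): (-6) + 7 + (-4) = -3
σ = (2, 1, 0): (-6) + 4 + 22 = 20
Optimal value attained by: σ = (0, 1, 2).
Answer: det⊕(G) = 36; verdict: SINGULAR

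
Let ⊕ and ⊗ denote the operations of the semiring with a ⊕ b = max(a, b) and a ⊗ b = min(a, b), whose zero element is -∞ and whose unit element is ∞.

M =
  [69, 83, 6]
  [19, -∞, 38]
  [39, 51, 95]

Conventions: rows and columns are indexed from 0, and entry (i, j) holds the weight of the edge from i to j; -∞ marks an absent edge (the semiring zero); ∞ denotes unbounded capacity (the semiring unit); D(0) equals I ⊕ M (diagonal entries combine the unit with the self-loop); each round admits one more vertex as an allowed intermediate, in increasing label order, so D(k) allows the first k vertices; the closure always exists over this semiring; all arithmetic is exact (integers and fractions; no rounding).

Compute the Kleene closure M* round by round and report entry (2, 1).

D(0):
  [∞, 83, 6]
  [19, ∞, 38]
  [39, 51, ∞]
D(1):
  [∞, 83, 6]
  [19, ∞, 38]
  [39, 51, ∞]
D(2):
  [∞, 83, 38]
  [19, ∞, 38]
  [39, 51, ∞]
D(3):
  [∞, 83, 38]
  [38, ∞, 38]
  [39, 51, ∞]
Answer: M*[2][1] = 51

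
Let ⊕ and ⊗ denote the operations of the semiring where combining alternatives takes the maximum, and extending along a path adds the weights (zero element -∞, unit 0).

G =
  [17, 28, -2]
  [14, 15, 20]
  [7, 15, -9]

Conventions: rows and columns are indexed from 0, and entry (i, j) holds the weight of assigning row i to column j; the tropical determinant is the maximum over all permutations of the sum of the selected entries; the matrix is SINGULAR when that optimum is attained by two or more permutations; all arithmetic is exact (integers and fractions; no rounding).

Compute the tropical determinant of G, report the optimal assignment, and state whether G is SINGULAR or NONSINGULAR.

σ = (0, 1, 2): 17 + 15 + (-9) = 23
σ = (0, 2, 1): 17 + 20 + 15 = 52
σ = (1, 0, 2): 28 + 14 + (-9) = 33
σ = (1, 2, 0): 28 + 20 + 7 = 55
σ = (2, 0, 1): (-2) + 14 + 15 = 27
σ = (2, 1, 0): (-2) + 15 + 7 = 20
Optimal value attained by: σ = (1, 2, 0).
Answer: det⊕(G) = 55; verdict: NONSINGULAR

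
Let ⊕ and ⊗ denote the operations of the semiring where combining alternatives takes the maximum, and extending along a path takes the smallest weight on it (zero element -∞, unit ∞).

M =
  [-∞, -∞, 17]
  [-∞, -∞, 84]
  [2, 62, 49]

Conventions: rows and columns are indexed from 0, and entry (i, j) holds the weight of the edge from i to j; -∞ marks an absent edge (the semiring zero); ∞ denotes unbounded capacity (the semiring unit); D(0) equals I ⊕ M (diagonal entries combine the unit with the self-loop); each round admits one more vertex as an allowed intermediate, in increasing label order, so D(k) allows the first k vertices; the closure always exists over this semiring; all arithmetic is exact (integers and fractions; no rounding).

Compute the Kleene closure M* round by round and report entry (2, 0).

D(0):
  [∞, -∞, 17]
  [-∞, ∞, 84]
  [2, 62, ∞]
D(1):
  [∞, -∞, 17]
  [-∞, ∞, 84]
  [2, 62, ∞]
D(2):
  [∞, -∞, 17]
  [-∞, ∞, 84]
  [2, 62, ∞]
D(3):
  [∞, 17, 17]
  [2, ∞, 84]
  [2, 62, ∞]
Answer: M*[2][0] = 2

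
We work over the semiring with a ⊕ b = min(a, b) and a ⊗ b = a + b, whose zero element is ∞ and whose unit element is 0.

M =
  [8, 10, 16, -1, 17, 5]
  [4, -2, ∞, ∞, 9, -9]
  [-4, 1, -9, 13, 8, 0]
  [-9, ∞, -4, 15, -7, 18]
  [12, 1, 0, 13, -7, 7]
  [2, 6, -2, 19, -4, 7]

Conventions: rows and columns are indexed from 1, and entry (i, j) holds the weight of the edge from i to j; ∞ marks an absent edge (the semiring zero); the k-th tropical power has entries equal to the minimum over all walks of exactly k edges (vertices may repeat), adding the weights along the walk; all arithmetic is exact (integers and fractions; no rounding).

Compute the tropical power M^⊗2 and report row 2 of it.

M^⊗2:
  [-10, 8, -5, 7, -8, 1]
  [-7, -4, -11, 3, -13, -11]
  [-13, -8, -18, -5, -4, -9]
  [-8, -6, -13, -10, -14, -4]
  [-4, -6, -9, 6, -14, -8]
  [-6, -3, -11, 1, -11, -3]
Answer: row 2 of M^⊗2 = [-7, -4, -11, 3, -13, -11]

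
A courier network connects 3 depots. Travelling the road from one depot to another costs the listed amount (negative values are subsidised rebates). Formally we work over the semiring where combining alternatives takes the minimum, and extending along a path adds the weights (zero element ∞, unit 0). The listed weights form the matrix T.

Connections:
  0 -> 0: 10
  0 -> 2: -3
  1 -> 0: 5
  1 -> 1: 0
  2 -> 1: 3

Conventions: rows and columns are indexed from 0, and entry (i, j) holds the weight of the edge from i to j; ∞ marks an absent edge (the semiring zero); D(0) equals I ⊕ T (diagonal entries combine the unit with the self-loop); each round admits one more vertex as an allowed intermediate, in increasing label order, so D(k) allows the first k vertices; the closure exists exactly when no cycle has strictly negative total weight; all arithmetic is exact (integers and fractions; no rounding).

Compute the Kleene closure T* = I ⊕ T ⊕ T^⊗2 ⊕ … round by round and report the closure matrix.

D(0):
  [0, ∞, -3]
  [5, 0, ∞]
  [∞, 3, 0]
D(1):
  [0, ∞, -3]
  [5, 0, 2]
  [∞, 3, 0]
D(2):
  [0, ∞, -3]
  [5, 0, 2]
  [8, 3, 0]
D(3):
  [0, 0, -3]
  [5, 0, 2]
  [8, 3, 0]
Answer: T* = [[0, 0, -3], [5, 0, 2], [8, 3, 0]]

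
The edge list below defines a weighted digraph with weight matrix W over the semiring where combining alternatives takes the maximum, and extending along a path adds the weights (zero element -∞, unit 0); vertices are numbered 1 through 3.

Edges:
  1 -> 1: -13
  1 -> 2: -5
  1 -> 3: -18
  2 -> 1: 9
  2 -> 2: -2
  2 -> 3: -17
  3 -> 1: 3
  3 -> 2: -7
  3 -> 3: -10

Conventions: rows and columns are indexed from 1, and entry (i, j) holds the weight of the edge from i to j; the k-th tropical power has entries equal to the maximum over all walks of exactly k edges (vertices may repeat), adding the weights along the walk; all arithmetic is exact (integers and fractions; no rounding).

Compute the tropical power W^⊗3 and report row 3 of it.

W^⊗2:
  [4, -7, -22]
  [7, 4, -9]
  [2, -2, -15]
W^⊗3:
  [2, -1, -14]
  [13, 2, -11]
  [7, -3, -16]
Answer: row 3 of W^⊗3 = [7, -3, -16]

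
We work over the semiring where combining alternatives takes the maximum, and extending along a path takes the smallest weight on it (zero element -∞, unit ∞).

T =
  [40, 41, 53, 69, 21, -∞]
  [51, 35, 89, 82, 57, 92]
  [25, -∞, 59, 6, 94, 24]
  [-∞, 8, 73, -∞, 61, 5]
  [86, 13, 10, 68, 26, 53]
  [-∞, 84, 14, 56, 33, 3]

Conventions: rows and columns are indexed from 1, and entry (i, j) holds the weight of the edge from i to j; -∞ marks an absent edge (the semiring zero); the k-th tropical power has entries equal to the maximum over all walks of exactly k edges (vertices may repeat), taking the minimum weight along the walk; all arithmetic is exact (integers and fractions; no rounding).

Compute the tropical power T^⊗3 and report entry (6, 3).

T^⊗2:
  [41, 40, 69, 41, 61, 41]
  [57, 84, 73, 57, 89, 53]
  [86, 25, 59, 68, 59, 53]
  [61, 13, 59, 61, 73, 53]
  [40, 53, 68, 69, 61, 26]
  [51, 35, 84, 82, 57, 84]
T^⊗3:
  [61, 41, 59, 61, 69, 53]
  [86, 53, 84, 82, 73, 84]
  [59, 53, 68, 69, 61, 53]
  [73, 53, 61, 68, 61, 53]
  [61, 40, 69, 61, 68, 53]
  [57, 84, 73, 57, 84, 53]
Key observation: the optimum is the walk 6->2->4->3, with weight 84 min 82 min 73 = 73.
Optimal value attained by: walk 6->2->4->3.
Answer: (T^⊗3)[6][3] = 73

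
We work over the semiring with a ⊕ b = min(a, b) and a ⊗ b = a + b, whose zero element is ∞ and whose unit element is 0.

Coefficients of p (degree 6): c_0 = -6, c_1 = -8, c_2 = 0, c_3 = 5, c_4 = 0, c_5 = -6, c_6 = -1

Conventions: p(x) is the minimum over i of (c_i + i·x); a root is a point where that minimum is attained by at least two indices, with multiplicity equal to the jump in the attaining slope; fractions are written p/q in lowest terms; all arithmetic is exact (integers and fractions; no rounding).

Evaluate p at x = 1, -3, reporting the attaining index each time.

p(1) = min(-6+0·1=-6, -8+1·1=-7, 0+2·1=2, 5+3·1=8, 0+4·1=4, -6+5·1=-1, -1+6·1=5) = -7 (attained by i=1)
p(-3) = min(-6+0·(-3)=-6, -8+1·(-3)=-11, 0+2·(-3)=-6, 5+3·(-3)=-4, 0+4·(-3)=-12, -6+5·(-3)=-21, -1+6·(-3)=-19) = -21 (attained by i=5)
Answer: p(1) = -7; p(-3) = -21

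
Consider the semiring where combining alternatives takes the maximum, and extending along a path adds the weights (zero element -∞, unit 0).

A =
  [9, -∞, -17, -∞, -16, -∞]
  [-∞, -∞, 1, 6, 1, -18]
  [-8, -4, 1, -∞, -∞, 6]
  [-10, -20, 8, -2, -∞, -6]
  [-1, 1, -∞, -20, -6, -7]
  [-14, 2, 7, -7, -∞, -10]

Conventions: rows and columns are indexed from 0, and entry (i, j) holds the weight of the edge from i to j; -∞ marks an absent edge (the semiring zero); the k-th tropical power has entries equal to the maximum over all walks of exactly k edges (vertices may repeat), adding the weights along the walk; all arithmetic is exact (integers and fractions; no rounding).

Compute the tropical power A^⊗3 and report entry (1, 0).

A^⊗2:
  [18, -15, -8, -36, -7, -11]
  [0, 2, 14, 4, -5, 7]
  [1, 8, 13, 2, -3, 7]
  [0, 4, 9, -4, -19, 14]
  [8, -5, 2, 7, 2, -13]
  [-1, 3, 8, 8, 3, 13]
A^⊗3:
  [27, -6, 1, -9, 2, -2]
  [9, 10, 15, 8, 3, 20]
  [10, 9, 14, 14, 9, 19]
  [9, 16, 21, 10, 5, 15]
  [17, 3, 15, 5, -4, 8]
  [8, 15, 20, 9, 4, 14]
Key observation: the optimum is the walk 1->4->0->0, with weight 1 + (-1) + 9 = 9.
Optimal value attained by: walk 1->4->0->0.
Answer: (A^⊗3)[1][0] = 9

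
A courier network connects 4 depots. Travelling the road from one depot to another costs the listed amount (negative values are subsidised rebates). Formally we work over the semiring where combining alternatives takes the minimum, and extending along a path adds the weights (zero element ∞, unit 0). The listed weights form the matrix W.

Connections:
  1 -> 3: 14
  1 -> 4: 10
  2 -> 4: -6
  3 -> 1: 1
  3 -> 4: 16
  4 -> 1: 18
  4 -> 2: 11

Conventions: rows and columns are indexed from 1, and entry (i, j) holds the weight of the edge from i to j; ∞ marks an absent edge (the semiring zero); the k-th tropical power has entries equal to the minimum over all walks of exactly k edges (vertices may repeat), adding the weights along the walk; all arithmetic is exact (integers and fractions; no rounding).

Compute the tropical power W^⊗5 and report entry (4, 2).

W^⊗2:
  [15, 21, ∞, 30]
  [12, 5, ∞, ∞]
  [34, 27, 15, 11]
  [∞, ∞, 32, 5]
W^⊗3:
  [48, 41, 29, 15]
  [∞, ∞, 26, -1]
  [16, 22, 48, 21]
  [23, 16, ∞, 48]
W^⊗4:
  [30, 26, 62, 35]
  [17, 10, ∞, 42]
  [39, 32, 30, 16]
  [66, 59, 37, 10]
W^⊗5:
  [53, 46, 44, 20]
  [60, 53, 31, 4]
  [31, 27, 53, 26]
  [28, 21, 80, 53]
Key observation: the optimum is the walk 4->2->4->2->4->2, with weight 11 + (-6) + 11 + (-6) + 11 = 21.
Optimal value attained by: walk 4->2->4->2->4->2.
Answer: (W^⊗5)[4][2] = 21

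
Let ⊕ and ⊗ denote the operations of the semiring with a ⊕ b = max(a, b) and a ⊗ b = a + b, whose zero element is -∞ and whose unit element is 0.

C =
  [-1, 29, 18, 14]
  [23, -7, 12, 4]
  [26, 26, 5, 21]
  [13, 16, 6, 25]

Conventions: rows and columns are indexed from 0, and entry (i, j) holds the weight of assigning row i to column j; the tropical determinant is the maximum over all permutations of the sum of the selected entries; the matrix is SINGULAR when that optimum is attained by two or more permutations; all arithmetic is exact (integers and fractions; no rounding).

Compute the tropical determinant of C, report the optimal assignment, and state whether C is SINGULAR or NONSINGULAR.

σ = (0, 1, 2, 3): (-1) + (-7) + 5 + 25 = 22
σ = (0, 1, 3, 2): (-1) + (-7) + 21 + 6 = 19
σ = (0, 2, 1, 3): (-1) + 12 + 26 + 25 = 62
σ = (0, 2, 3, 1): (-1) + 12 + 21 + 16 = 48
σ = (0, 3, 1, 2): (-1) + 4 + 26 + 6 = 35
σ = (0, 3, 2, 1): (-1) + 4 + 5 + 16 = 24
σ = (1, 0, 2, 3): 29 + 23 + 5 + 25 = 82
σ = (1, 0, 3, 2): 29 + 23 + 21 + 6 = 79
σ = (1, 2, 0, 3): 29 + 12 + 26 + 25 = 92
σ = (1, 2, 3, 0): 29 + 12 + 21 + 13 = 75
σ = (1, 3, 0, 2): 29 + 4 + 26 + 6 = 65
σ = (1, 3, 2, 0): 29 + 4 + 5 + 13 = 51
σ = (2, 0, 1, 3): 18 + 23 + 26 + 25 = 92
σ = (2, 0, 3, 1): 18 + 23 + 21 + 16 = 78
σ = (2, 1, 0, 3): 18 + (-7) + 26 + 25 = 62
σ = (2, 1, 3, 0): 18 + (-7) + 21 + 13 = 45
σ = (2, 3, 0, 1): 18 + 4 + 26 + 16 = 64
σ = (2, 3, 1, 0): 18 + 4 + 26 + 13 = 61
σ = (3, 0, 1, 2): 14 + 23 + 26 + 6 = 69
σ = (3, 0, 2, 1): 14 + 23 + 5 + 16 = 58
σ = (3, 1, 0, 2): 14 + (-7) + 26 + 6 = 39
σ = (3, 1, 2, 0): 14 + (-7) + 5 + 13 = 25
σ = (3, 2, 0, 1): 14 + 12 + 26 + 16 = 68
σ = (3, 2, 1, 0): 14 + 12 + 26 + 13 = 65
Optimal value attained by: σ = (1, 2, 0, 3).
Answer: det⊕(C) = 92; verdict: SINGULAR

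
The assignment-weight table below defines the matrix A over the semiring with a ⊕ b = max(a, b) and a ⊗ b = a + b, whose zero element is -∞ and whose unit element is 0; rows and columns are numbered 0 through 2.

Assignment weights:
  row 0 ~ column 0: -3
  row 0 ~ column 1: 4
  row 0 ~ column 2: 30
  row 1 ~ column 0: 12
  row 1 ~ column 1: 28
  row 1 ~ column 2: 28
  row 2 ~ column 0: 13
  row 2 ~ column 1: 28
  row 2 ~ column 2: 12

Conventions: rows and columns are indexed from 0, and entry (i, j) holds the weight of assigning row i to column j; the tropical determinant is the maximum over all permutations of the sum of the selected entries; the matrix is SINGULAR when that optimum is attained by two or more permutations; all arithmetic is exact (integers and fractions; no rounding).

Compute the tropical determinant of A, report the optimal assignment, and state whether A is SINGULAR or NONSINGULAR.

σ = (0, 1, 2): (-3) + 28 + 12 = 37
σ = (0, 2, 1): (-3) + 28 + 28 = 53
σ = (1, 0, 2): 4 + 12 + 12 = 28
σ = (1, 2, 0): 4 + 28 + 13 = 45
σ = (2, 0, 1): 30 + 12 + 28 = 70
σ = (2, 1, 0): 30 + 28 + 13 = 71
Optimal value attained by: σ = (2, 1, 0).
Answer: det⊕(A) = 71; verdict: NONSINGULAR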